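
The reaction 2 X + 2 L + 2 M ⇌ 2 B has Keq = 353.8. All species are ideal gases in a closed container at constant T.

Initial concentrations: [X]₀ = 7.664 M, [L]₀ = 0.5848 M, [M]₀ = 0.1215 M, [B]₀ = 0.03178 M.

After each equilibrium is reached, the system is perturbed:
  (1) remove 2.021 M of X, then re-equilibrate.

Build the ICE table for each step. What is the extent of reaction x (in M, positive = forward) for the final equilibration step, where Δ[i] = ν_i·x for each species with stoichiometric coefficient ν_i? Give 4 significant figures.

x = -4.0671e-04 M

Q₀ = 0.003406 vs Keq = 353.8 ⇒ Q<K, forward
Step 1:
                    X           L           M           B
  init          7.664      0.5848      0.1215     0.03178
  Δ           -0.1192     -0.1192     -0.1192      0.1192
  eq            7.545      0.4656    0.002285       0.151
  solve Keq expr → x = 0.05961; check Q = 353.8
Then remove 2.021 M of X.
Step 2:
                    X           L           M           B
  init          5.524      0.4656    0.002285       0.151
  Δ        8.1343e-04  8.1343e-04  8.1343e-04 -8.1343e-04
  eq            5.525      0.4664    0.003099      0.1502
  solve Keq expr → x = -4.0671e-04; check Q = 353.8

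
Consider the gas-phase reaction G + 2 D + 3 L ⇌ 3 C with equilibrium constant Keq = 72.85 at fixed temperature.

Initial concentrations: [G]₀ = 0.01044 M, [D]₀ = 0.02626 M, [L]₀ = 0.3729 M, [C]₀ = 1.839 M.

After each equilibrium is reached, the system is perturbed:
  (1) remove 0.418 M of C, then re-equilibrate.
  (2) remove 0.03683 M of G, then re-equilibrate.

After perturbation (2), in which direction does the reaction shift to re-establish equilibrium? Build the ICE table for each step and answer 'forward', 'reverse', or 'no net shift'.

Q₀ = 1.6660e+07 vs Keq = 72.85 ⇒ Q>K, reverse
Step 1:
                  G         D         L         C
  I         0.01044   0.02626    0.3729     1.839
  C          0.1904    0.3807    0.5711   -0.5711
  E          0.2008     0.407     0.944     1.268
  solve Keq expr → x = -0.1904; check Q = 72.85
Then remove 0.418 M of C.
Step 2:
                  G         D         L         C
  I          0.2008     0.407     0.944    0.8499
  C         -0.0331  -0.06619  -0.09929   0.09929
  E          0.1677    0.3408    0.8447    0.9492
  solve Keq expr → x = 0.0331; check Q = 72.85
Then remove 0.03683 M of G.
Step 3:
                  G         D         L         C
  I          0.1309    0.3408    0.8447    0.9492
  C        0.006342   0.01268   0.01903  -0.01903
  E          0.1372    0.3535    0.8637    0.9302
  solve Keq expr → x = -0.006342; check Q = 72.85

Direction: reverse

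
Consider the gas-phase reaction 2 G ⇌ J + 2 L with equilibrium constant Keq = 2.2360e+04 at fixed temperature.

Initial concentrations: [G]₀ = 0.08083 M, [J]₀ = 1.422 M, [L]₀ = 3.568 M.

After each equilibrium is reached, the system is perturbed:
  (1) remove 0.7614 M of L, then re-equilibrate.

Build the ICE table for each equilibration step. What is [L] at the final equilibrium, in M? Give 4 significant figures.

Q₀ = 2771 vs Keq = 2.2360e+04 ⇒ Q<K, forward
Step 1:
                    G           J           L
  init        0.08083       1.422       3.568
  Δ           -0.0517     0.02585      0.0517
  eq          0.02913       1.448        3.62
  solve Keq expr → x = 0.02585; check Q = 2.2360e+04
Then remove 0.7614 M of L.
Step 2:
                    G           J           L
  init        0.02913       1.448       2.858
  Δ         -0.006054    0.003027    0.006054
  eq          0.02307       1.451       2.864
  solve Keq expr → x = 0.003027; check Q = 2.2360e+04

[L]_eq = 2.864 M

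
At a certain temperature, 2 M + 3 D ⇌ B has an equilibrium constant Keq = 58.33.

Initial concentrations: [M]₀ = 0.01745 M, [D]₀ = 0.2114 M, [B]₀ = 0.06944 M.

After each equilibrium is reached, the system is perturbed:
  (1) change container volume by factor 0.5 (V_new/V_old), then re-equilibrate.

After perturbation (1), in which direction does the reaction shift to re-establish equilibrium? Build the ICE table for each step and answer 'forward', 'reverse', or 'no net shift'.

Q₀ = 2.4138e+04 vs Keq = 58.33 ⇒ Q>K, reverse
Step 1:
                  M         D         B
  Initial   0.01745    0.2114   0.06944
  Change    0.08738    0.1311  -0.04369
  Equil      0.1048    0.3425   0.02575
  solve Keq expr → x = -0.04369; check Q = 58.33
Then change container volume by factor 0.5 (V_new/V_old).
Step 2:
                  M         D         B
  Initial    0.2097    0.6849    0.0515
  Change    -0.1018   -0.1527   0.05089
  Equil      0.1079    0.5323    0.1024
  solve Keq expr → x = 0.05089; check Q = 58.33

Direction: forward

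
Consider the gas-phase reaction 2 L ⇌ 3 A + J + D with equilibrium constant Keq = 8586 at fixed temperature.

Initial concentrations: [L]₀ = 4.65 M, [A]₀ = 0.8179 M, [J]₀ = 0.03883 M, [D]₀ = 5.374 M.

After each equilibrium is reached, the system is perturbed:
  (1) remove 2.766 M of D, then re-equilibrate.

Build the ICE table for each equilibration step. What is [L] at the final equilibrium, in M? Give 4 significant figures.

[L]_eq = 0.603 M

Q₀ = 0.00528 vs Keq = 8586 ⇒ Q<K, forward
Step 1:
                  L         A         J         D
  Initial      4.65    0.8179   0.03883     5.374
  Change      -3.93     5.895     1.965     1.965
  Equil      0.7199     6.713     2.004     7.339
  solve Keq expr → x = 1.965; check Q = 8586
Then remove 2.766 M of D.
Step 2:
                  L         A         J         D
  Initial    0.7199     6.713     2.004     4.573
  Change    -0.1169    0.1753   0.05843   0.05843
  Equil       0.603     6.888     2.062     4.631
  solve Keq expr → x = 0.05843; check Q = 8586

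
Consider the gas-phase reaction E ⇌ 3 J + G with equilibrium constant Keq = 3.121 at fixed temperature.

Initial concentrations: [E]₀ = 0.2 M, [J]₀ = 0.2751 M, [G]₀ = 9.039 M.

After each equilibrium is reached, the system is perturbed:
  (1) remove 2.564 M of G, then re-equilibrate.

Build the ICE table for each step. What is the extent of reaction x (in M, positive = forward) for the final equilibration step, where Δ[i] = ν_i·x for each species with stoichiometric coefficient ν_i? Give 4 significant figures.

x = 0.01147 M

Q₀ = 0.9409 vs Keq = 3.121 ⇒ Q<K, forward
Step 1:
                    E           J           G
  Initial         0.2      0.2751       9.039
  Change     -0.03611      0.1083     0.03611
  Equil        0.1639      0.3834       9.075
  solve Keq expr → x = 0.03611; check Q = 3.121
Then remove 2.564 M of G.
Step 2:
                    E           J           G
  Initial      0.1639      0.3834       6.511
  Change     -0.01147      0.0344     0.01147
  Equil        0.1524      0.4178       6.523
  solve Keq expr → x = 0.01147; check Q = 3.121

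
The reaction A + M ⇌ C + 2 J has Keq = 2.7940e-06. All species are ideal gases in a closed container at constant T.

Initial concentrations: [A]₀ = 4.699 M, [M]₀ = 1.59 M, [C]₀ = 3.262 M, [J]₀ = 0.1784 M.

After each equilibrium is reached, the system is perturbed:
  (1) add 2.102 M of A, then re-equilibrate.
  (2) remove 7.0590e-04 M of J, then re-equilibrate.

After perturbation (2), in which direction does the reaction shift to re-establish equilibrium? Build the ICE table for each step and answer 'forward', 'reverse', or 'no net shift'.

Direction: forward

Q₀ = 0.0139 vs Keq = 2.7940e-06 ⇒ Q>K, reverse
Step 1:
                   A          M          C          J
  init         4.699       1.59      3.262     0.1784
  Δ          0.08787    0.08787   -0.08787    -0.1757
  eq           4.787      1.678      3.174   0.002659
  solve Keq expr → x = -0.08787; check Q = 2.7940e-06
Then add 2.102 M of A.
Step 2:
                   A          M          C          J
  init         6.889      1.678      3.174   0.002659
  Δ       -2.6518e-04 -2.6518e-04 2.6518e-04 5.3036e-04
  eq           6.889      1.678      3.174   0.003189
  solve Keq expr → x = 2.6518e-04; check Q = 2.7940e-06
Then remove 7.0590e-04 M of J.
Step 3:
                   A          M          C          J
  init         6.889      1.678      3.174   0.002483
  Δ       -3.5265e-04 -3.5265e-04 3.5265e-04 7.0531e-04
  eq           6.888      1.677      3.175   0.003189
  solve Keq expr → x = 3.5265e-04; check Q = 2.7940e-06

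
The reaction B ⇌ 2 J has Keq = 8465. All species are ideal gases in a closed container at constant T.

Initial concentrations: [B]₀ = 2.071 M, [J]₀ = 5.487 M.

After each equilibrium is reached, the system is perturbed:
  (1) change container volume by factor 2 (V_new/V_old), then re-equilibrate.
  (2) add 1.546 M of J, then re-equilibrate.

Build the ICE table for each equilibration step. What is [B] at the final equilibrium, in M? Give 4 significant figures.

Q₀ = 14.54 vs Keq = 8465 ⇒ Q<K, forward
Step 1:
                   B          J
  Initial      2.071      5.487
  Change       -2.06       4.12
  Equil       0.0109      9.607
  solve Keq expr → x = 2.06; check Q = 8465
Then change container volume by factor 2 (V_new/V_old).
Step 2:
                   B          J
  Initial   0.005452      4.804
  Change    -0.00272   0.005439
  Equil     0.002732      4.809
  solve Keq expr → x = 0.00272; check Q = 8465
Then add 1.546 M of J.
Step 3:
                   B          J
  Initial   0.002732      6.355
  Change    0.002033  -0.004066
  Equil     0.004765      6.351
  solve Keq expr → x = -0.002033; check Q = 8465

[B]_eq = 0.004765 M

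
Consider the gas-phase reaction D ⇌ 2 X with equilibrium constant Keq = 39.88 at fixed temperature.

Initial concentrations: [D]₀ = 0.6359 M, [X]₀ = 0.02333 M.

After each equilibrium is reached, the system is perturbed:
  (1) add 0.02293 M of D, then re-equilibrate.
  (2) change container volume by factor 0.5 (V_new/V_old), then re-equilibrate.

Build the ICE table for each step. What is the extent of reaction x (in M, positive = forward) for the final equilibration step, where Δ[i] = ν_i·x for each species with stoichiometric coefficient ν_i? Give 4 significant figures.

Q₀ = 8.5593e-04 vs Keq = 39.88 ⇒ Q<K, forward
Step 1:
                   D          X
  Initial     0.6359    0.02333
  Change     -0.5986      1.197
  Equil      0.03735       1.22
  solve Keq expr → x = 0.5986; check Q = 39.88
Then add 0.02293 M of D.
Step 2:
                   D          X
  Initial    0.06028       1.22
  Change    -0.02039    0.04078
  Equil      0.03989      1.261
  solve Keq expr → x = 0.02039; check Q = 39.88
Then change container volume by factor 0.5 (V_new/V_old).
Step 3:
                   D          X
  Initial    0.07977      2.522
  Change     0.06399     -0.128
  Equil       0.1438      2.394
  solve Keq expr → x = -0.06399; check Q = 39.88

x = -0.06399 M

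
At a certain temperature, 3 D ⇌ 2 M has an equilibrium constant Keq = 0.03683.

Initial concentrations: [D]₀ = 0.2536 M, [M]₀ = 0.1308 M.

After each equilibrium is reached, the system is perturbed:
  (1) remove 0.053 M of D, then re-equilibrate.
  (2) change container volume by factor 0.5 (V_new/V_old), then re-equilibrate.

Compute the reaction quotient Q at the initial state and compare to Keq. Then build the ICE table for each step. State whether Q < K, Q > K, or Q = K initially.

Q₀ = 1.049; Q > K (proceeds reverse)

Q₀ = 1.049 vs Keq = 0.03683 ⇒ Q>K, reverse
Step 1:
                  D         M
  I          0.2536    0.1308
  C          0.1283  -0.08551
  E          0.3819   0.04529
  solve Keq expr → x = -0.04276; check Q = 0.03683
Then remove 0.053 M of D.
Step 2:
                  D         M
  I          0.3289   0.04529
  C         0.01091 -0.007276
  E          0.3398   0.03801
  solve Keq expr → x = -0.003638; check Q = 0.03683
Then change container volume by factor 0.5 (V_new/V_old).
Step 3:
                  D         M
  I          0.6796   0.07602
  C        -0.03495    0.0233
  E          0.6446   0.09932
  solve Keq expr → x = 0.01165; check Q = 0.03683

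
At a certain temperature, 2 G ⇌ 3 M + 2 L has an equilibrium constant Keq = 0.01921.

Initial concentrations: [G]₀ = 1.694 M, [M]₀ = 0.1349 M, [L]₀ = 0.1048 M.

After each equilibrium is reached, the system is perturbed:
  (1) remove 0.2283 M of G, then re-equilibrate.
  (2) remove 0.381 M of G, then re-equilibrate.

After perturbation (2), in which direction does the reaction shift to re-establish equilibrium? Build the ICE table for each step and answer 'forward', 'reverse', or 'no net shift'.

Q₀ = 9.3958e-06 vs Keq = 0.01921 ⇒ Q<K, forward
Step 1:
                   G          M          L
  init         1.694     0.1349     0.1048
  Δ          -0.3093      0.464     0.3093
  eq           1.385     0.5989     0.4141
  solve Keq expr → x = 0.1547; check Q = 0.01921
Then remove 0.2283 M of G.
Step 2:
                   G          M          L
  init         1.156     0.5989     0.4141
  Δ          0.02494    -0.0374   -0.02494
  eq           1.181     0.5615     0.3892
  solve Keq expr → x = -0.01247; check Q = 0.01921
Then remove 0.381 M of G.
Step 3:
                   G          M          L
  init        0.8003     0.5615     0.3892
  Δ          0.04727    -0.0709   -0.04727
  eq          0.8476     0.4906     0.3419
  solve Keq expr → x = -0.02363; check Q = 0.01921

Direction: reverse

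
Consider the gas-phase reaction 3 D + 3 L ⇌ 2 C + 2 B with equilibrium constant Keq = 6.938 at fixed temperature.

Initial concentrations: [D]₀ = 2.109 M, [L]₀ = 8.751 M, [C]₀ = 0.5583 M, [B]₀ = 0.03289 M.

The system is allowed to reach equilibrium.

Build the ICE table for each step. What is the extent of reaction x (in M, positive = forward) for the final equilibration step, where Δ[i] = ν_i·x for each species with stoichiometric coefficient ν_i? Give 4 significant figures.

Q₀ = 5.3636e-08 vs Keq = 6.938 ⇒ Q<K, forward
Step 1:
                   D          L          C          B
  Initial      2.109      8.751     0.5583    0.03289
  Change      -1.966     -1.966      1.311      1.311
  Equil       0.1428      6.785      1.869      1.344
  solve Keq expr → x = 0.6554; check Q = 6.938

x = 0.6554 M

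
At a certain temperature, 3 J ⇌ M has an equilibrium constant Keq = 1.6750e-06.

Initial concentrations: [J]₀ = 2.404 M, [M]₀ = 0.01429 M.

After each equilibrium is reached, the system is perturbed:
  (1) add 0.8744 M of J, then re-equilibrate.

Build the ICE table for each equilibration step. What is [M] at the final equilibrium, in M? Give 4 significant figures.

Q₀ = 0.001029 vs Keq = 1.6750e-06 ⇒ Q>K, reverse
Step 1:
                    J           M
  Initial       2.404     0.01429
  Change       0.0428    -0.01427
  Equil         2.447  2.4536e-05
  solve Keq expr → x = -0.01427; check Q = 1.6750e-06
Then add 0.8744 M of J.
Step 2:
                    J           M
  Initial       3.321  2.4536e-05
  Change  -1.1046e-04  3.6819e-05
  Equil         3.321  6.1356e-05
  solve Keq expr → x = 3.6819e-05; check Q = 1.6750e-06

[M]_eq = 6.1356e-05 M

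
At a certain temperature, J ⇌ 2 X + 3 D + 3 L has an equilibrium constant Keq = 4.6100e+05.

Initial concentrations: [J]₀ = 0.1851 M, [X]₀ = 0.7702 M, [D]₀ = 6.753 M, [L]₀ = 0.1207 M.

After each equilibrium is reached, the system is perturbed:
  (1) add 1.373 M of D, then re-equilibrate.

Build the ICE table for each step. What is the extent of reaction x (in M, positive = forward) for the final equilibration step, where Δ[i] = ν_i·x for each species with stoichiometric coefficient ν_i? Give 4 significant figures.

x = -2.2635e-04 M

Q₀ = 1.735 vs Keq = 4.6100e+05 ⇒ Q<K, forward
Step 1:
                  J         X         D         L
  init       0.1851    0.7702     6.753    0.1207
  Δ         -0.1848    0.3695    0.5543    0.5543
  eq      3.3810e-04      1.14     7.307     0.675
  solve Keq expr → x = 0.1848; check Q = 4.6100e+05
Then add 1.373 M of D.
Step 2:
                  J         X         D         L
  init    3.3810e-04      1.14      8.68     0.675
  Δ       2.2635e-04 -4.5269e-04 -6.7904e-04 -6.7904e-04
  eq      5.6445e-04     1.139      8.68    0.6743
  solve Keq expr → x = -2.2635e-04; check Q = 4.6100e+05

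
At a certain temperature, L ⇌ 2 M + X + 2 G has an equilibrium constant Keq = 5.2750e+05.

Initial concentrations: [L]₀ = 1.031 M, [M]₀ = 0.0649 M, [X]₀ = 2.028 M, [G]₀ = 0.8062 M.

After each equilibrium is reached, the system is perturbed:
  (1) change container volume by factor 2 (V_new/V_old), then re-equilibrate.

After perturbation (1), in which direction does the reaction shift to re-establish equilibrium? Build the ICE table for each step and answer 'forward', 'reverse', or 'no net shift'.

Direction: forward

Q₀ = 0.005385 vs Keq = 5.2750e+05 ⇒ Q<K, forward
Step 1:
                   L          M          X          G
  Initial      1.031     0.0649      2.028     0.8062
  Change      -1.031      2.062      1.031      2.062
  Equil   2.1564e-04      2.126      3.059      2.868
  solve Keq expr → x = 1.031; check Q = 5.2750e+05
Then change container volume by factor 2 (V_new/V_old).
Step 2:
                   L          M          X          G
  Initial 1.0782e-04      1.063      1.529      1.434
  Change  -1.0108e-04 2.0215e-04 1.0108e-04 2.0215e-04
  Equil   6.7437e-06      1.063      1.529      1.434
  solve Keq expr → x = 1.0108e-04; check Q = 5.2750e+05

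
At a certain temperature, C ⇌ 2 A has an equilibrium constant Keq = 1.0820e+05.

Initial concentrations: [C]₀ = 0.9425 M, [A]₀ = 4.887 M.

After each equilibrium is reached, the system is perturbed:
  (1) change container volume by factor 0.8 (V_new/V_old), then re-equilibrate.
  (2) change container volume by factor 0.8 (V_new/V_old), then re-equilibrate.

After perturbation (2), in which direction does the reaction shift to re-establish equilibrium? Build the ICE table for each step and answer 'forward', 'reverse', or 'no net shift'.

Direction: reverse

Q₀ = 25.34 vs Keq = 1.0820e+05 ⇒ Q<K, forward
Step 1:
                   C          A
  init        0.9425      4.887
  Δ          -0.9421      1.884
  eq      4.2374e-04      6.771
  solve Keq expr → x = 0.9421; check Q = 1.0820e+05
Then change container volume by factor 0.8 (V_new/V_old).
Step 2:
                   C          A
  init    5.2967e-04      8.464
  Δ       1.3238e-04 -2.6475e-04
  eq      6.6205e-04      8.464
  solve Keq expr → x = -1.3238e-04; check Q = 1.0820e+05
Then change container volume by factor 0.8 (V_new/V_old).
Step 3:
                   C          A
  init    8.2756e-04      10.58
  Δ       2.0681e-04 -4.1362e-04
  eq        0.001034      10.58
  solve Keq expr → x = -2.0681e-04; check Q = 1.0820e+05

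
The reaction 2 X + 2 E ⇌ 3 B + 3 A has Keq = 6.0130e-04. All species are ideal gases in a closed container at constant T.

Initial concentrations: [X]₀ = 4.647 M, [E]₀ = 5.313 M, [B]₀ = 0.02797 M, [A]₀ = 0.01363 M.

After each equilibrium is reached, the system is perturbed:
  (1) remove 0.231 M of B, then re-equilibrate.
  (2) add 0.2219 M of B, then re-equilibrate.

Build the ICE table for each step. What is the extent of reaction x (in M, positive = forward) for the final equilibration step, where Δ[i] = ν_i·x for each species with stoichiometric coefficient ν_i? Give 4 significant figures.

x = -0.0366 M

Q₀ = 9.0895e-14 vs Keq = 6.0130e-04 ⇒ Q<K, forward
Step 1:
                  X         E         B         A
  Initial     4.647     5.313   0.02797   0.01363
  Change    -0.5107   -0.5107     0.766     0.766
  Equil       4.136     4.802     0.794    0.7797
  solve Keq expr → x = 0.2553; check Q = 6.0130e-04
Then remove 0.231 M of B.
Step 2:
                  X         E         B         A
  Initial     4.136     4.802     0.563    0.7797
  Change   -0.07599  -0.07599     0.114     0.114
  Equil        4.06     4.726     0.677    0.8937
  solve Keq expr → x = 0.03799; check Q = 6.0130e-04
Then add 0.2219 M of B.
Step 3:
                  X         E         B         A
  Initial      4.06     4.726    0.8989    0.8937
  Change    0.07319   0.07319   -0.1098   -0.1098
  Equil       4.134       4.8    0.7891    0.7839
  solve Keq expr → x = -0.0366; check Q = 6.0130e-04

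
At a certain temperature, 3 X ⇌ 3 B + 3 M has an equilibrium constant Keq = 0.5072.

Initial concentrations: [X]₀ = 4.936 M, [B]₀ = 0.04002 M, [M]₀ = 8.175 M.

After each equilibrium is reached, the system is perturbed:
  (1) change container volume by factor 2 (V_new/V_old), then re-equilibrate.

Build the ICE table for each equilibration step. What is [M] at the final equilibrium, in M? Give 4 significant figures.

Q₀ = 2.9119e-04 vs Keq = 0.5072 ⇒ Q<K, forward
Step 1:
                    X           B           M
  init          4.936     0.04002       8.175
  Δ           -0.3841      0.3841      0.3841
  eq            4.552      0.4241       8.559
  solve Keq expr → x = 0.128; check Q = 0.5072
Then change container volume by factor 2 (V_new/V_old).
Step 2:
                    X           B           M
  init          2.276      0.2121        4.28
  Δ           -0.1664      0.1664      0.1664
  eq             2.11      0.3784       4.446
  solve Keq expr → x = 0.05545; check Q = 0.5072

[M]_eq = 4.446 M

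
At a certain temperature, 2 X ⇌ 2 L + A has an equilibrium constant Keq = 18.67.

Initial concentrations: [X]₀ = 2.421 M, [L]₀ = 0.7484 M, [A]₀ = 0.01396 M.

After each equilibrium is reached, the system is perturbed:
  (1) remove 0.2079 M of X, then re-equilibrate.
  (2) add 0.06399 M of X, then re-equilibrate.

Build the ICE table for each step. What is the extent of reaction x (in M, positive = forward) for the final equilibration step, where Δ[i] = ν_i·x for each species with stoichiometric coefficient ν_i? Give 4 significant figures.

Q₀ = 0.001334 vs Keq = 18.67 ⇒ Q<K, forward
Step 1:
                   X          L          A
  init         2.421     0.7484    0.01396
  Δ           -1.842      1.842     0.9208
  eq          0.5795       2.59     0.9347
  solve Keq expr → x = 0.9208; check Q = 18.67
Then remove 0.2079 M of X.
Step 2:
                   X          L          A
  init        0.3716       2.59     0.9347
  Δ           0.1514    -0.1514   -0.07572
  eq           0.523      2.438      0.859
  solve Keq expr → x = -0.07572; check Q = 18.67
Then add 0.06399 M of X.
Step 3:
                   X          L          A
  init         0.587      2.438      0.859
  Δ         -0.04676    0.04676    0.02338
  eq          0.5403      2.485     0.8824
  solve Keq expr → x = 0.02338; check Q = 18.67

x = 0.02338 M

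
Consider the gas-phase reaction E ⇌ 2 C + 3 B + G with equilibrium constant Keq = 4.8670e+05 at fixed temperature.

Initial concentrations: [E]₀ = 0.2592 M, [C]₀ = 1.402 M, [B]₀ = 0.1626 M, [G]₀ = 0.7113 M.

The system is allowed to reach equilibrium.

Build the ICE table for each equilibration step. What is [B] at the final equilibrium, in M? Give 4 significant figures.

Q₀ = 0.02319 vs Keq = 4.8670e+05 ⇒ Q<K, forward
Step 1:
                   E          C          B          G
  init        0.2592      1.402     0.1626     0.7113
  Δ          -0.2592     0.5184     0.7776     0.2592
  eq      6.1115e-06       1.92     0.9402     0.9705
  solve Keq expr → x = 0.2592; check Q = 4.8670e+05

[B]_eq = 0.9402 M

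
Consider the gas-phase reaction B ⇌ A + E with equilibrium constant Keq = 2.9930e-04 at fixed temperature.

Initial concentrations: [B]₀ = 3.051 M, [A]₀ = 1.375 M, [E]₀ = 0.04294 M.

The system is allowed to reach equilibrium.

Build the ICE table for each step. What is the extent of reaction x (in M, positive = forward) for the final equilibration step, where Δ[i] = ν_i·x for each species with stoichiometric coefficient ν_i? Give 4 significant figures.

Q₀ = 0.01935 vs Keq = 2.9930e-04 ⇒ Q>K, reverse
Step 1:
                    B           A           E
  init          3.051       1.375     0.04294
  Δ           0.04225    -0.04225    -0.04225
  eq            3.093       1.333  6.9466e-04
  solve Keq expr → x = -0.04225; check Q = 2.9930e-04

x = -0.04225 M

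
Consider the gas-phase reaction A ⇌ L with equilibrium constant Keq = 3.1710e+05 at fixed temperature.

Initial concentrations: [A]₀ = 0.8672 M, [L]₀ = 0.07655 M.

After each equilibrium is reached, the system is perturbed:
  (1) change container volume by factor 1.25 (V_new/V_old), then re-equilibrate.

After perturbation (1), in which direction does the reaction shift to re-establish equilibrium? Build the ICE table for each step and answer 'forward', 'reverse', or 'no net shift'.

Direction: no net shift

Q₀ = 0.08827 vs Keq = 3.1710e+05 ⇒ Q<K, forward
Step 1:
                   A          L
  init        0.8672    0.07655
  Δ          -0.8672     0.8672
  eq      2.9762e-06     0.9437
  solve Keq expr → x = 0.8672; check Q = 3.1710e+05
Then change container volume by factor 1.25 (V_new/V_old).
Step 2:
                   A          L
  init    2.3809e-06      0.755
  Δ                0          0
  eq      2.3809e-06      0.755
  solve Keq expr → x = 0; check Q = 3.1710e+05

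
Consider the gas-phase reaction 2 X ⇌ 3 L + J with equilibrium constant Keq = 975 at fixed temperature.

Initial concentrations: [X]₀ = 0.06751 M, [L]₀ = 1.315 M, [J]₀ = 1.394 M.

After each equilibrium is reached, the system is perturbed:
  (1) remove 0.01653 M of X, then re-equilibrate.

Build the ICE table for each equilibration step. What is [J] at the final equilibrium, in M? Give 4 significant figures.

[J]_eq = 1.391 M

Q₀ = 695.5 vs Keq = 975 ⇒ Q<K, forward
Step 1:
                    X           L           J
  I           0.06751       1.315       1.394
  C         -0.009467      0.0142    0.004733
  E           0.05804       1.329       1.399
  solve Keq expr → x = 0.004733; check Q = 975
Then remove 0.01653 M of X.
Step 2:
                    X           L           J
  I           0.04151       1.329       1.399
  C           0.01492    -0.02238    -0.00746
  E           0.05643       1.307       1.391
  solve Keq expr → x = -0.00746; check Q = 975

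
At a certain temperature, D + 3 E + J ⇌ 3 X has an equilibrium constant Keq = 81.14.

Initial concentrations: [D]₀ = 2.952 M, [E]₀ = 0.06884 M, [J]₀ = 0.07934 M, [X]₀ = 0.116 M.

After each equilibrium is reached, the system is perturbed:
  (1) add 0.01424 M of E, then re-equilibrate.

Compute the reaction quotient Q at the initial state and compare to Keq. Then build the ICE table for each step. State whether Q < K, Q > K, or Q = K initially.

Q₀ = 20.43 vs Keq = 81.14 ⇒ Q<K, forward
Step 1:
                    D           E           J           X
  I             2.952     0.06884     0.07934       0.116
  C         -0.005831    -0.01749   -0.005831     0.01749
  E             2.946     0.05135     0.07351      0.1335
  solve Keq expr → x = 0.005831; check Q = 81.14
Then add 0.01424 M of E.
Step 2:
                    D           E           J           X
  I             2.946     0.06559     0.07351      0.1335
  C         -0.003224   -0.009671   -0.003224    0.009671
  E             2.943     0.05592     0.07029      0.1432
  solve Keq expr → x = 0.003224; check Q = 81.14

Q₀ = 20.43; Q < K (proceeds forward)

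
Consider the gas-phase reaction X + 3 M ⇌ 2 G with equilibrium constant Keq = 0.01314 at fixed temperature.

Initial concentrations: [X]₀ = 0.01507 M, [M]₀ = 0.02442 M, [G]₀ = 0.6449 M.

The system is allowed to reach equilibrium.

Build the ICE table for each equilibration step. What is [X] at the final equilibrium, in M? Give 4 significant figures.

Q₀ = 1.8951e+06 vs Keq = 0.01314 ⇒ Q>K, reverse
Step 1:
                  X         M         G
  init      0.01507   0.02442    0.6449
  Δ          0.2948    0.8844   -0.5896
  eq         0.3099    0.9088   0.05529
  solve Keq expr → x = -0.2948; check Q = 0.01314

[X]_eq = 0.3099 M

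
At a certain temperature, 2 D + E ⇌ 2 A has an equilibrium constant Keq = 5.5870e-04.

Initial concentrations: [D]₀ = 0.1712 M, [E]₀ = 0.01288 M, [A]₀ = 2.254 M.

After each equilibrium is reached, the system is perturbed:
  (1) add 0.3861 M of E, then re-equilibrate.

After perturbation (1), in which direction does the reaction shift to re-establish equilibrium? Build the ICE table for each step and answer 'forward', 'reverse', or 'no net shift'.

Direction: forward

Q₀ = 1.3458e+04 vs Keq = 5.5870e-04 ⇒ Q>K, reverse
Step 1:
                    D           E           A
  Initial      0.1712     0.01288       2.254
  Change        2.195       1.098      -2.195
  Equil         2.366        1.11     0.05894
  solve Keq expr → x = -1.098; check Q = 5.5870e-04
Then add 0.3861 M of E.
Step 2:
                    D           E           A
  Initial       2.366       1.497     0.05894
  Change    -0.009116   -0.004558    0.009116
  Equil         2.357       1.492     0.06805
  solve Keq expr → x = 0.004558; check Q = 5.5870e-04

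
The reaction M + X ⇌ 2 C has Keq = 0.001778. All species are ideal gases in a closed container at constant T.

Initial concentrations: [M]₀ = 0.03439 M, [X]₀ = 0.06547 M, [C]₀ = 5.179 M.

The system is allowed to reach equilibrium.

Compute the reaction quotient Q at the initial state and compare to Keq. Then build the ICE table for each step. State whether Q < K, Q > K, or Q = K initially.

Q₀ = 1.1913e+04; Q > K (proceeds reverse)

Q₀ = 1.1913e+04 vs Keq = 0.001778 ⇒ Q>K, reverse
Step 1:
                    M           X           C
  init        0.03439     0.06547       5.179
  Δ             2.535       2.535       -5.07
  eq            2.569         2.6       0.109
  solve Keq expr → x = -2.535; check Q = 0.001778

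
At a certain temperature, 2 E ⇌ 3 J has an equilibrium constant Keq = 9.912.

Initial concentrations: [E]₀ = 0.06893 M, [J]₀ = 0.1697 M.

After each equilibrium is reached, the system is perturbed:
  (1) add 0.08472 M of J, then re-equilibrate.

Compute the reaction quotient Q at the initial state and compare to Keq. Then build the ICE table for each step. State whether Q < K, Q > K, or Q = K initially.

Q₀ = 1.029 vs Keq = 9.912 ⇒ Q<K, forward
Step 1:
                    E           J
  I           0.06893      0.1697
  C          -0.03549     0.05324
  E           0.03344      0.2229
  solve Keq expr → x = 0.01775; check Q = 9.912
Then add 0.08472 M of J.
Step 2:
                    E           J
  I           0.03344      0.3077
  C           0.01495    -0.02243
  E           0.04839      0.2852
  solve Keq expr → x = -0.007476; check Q = 9.912

Q₀ = 1.029; Q < K (proceeds forward)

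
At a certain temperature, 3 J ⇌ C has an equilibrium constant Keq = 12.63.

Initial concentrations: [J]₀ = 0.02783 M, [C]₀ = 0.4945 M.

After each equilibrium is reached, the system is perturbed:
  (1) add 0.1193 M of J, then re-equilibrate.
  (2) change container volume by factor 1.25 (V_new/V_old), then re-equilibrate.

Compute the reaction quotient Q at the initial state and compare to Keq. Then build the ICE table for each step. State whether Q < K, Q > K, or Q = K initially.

Q₀ = 2.2942e+04 vs Keq = 12.63 ⇒ Q>K, reverse
Step 1:
                  J         C
  Initial   0.02783    0.4945
  Change     0.2881  -0.09605
  Equil       0.316    0.3985
  solve Keq expr → x = -0.09605; check Q = 12.63
Then add 0.1193 M of J.
Step 2:
                  J         C
  Initial    0.4353    0.3985
  Change    -0.1099   0.03663
  Equil      0.3254    0.4351
  solve Keq expr → x = 0.03663; check Q = 12.63
Then change container volume by factor 1.25 (V_new/V_old).
Step 3:
                  J         C
  Initial    0.2603    0.3481
  Change    0.03804  -0.01268
  Equil      0.2983    0.3354
  solve Keq expr → x = -0.01268; check Q = 12.63

Q₀ = 2.2942e+04; Q > K (proceeds reverse)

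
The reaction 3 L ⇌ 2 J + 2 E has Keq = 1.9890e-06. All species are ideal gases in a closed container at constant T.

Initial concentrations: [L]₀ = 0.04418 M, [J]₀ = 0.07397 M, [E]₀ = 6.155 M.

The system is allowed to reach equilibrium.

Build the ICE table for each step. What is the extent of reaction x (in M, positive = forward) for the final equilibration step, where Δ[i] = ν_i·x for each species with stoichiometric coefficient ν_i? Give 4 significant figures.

x = -0.03698 M

Q₀ = 2404 vs Keq = 1.9890e-06 ⇒ Q>K, reverse
Step 1:
                   L          J          E
  I          0.04418    0.07397      6.155
  C           0.1109   -0.07396   -0.07396
  E           0.1551 1.4168e-05      6.081
  solve Keq expr → x = -0.03698; check Q = 1.9890e-06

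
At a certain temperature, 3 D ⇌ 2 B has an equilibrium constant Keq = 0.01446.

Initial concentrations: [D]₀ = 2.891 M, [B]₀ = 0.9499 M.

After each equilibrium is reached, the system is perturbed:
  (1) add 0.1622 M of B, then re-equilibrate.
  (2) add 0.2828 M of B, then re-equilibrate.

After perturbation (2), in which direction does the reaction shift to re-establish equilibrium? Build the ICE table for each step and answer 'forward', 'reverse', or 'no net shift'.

Direction: reverse

Q₀ = 0.03734 vs Keq = 0.01446 ⇒ Q>K, reverse
Step 1:
                   D          B
  I            2.891     0.9499
  C           0.3651    -0.2434
  E            3.256     0.7065
  solve Keq expr → x = -0.1217; check Q = 0.01446
Then add 0.1622 M of B.
Step 2:
                   D          B
  I            3.256     0.8687
  C           0.1628    -0.1085
  E            3.419     0.7602
  solve Keq expr → x = -0.05427; check Q = 0.01446
Then add 0.2828 M of B.
Step 3:
                   D          B
  I            3.419      1.043
  C           0.2809    -0.1872
  E              3.7     0.8557
  solve Keq expr → x = -0.09362; check Q = 0.01446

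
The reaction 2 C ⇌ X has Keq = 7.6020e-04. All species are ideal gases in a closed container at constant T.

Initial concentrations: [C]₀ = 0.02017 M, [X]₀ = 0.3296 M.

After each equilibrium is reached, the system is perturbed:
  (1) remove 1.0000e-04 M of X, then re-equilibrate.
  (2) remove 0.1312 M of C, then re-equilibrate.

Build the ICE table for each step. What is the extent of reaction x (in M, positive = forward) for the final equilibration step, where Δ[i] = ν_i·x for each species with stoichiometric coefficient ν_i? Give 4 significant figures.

x = -1.2205e-04 M

Q₀ = 810.2 vs Keq = 7.6020e-04 ⇒ Q>K, reverse
Step 1:
                  C         X
  Initial   0.02017    0.3296
  Change     0.6585   -0.3292
  Equil      0.6787 3.5014e-04
  solve Keq expr → x = -0.3292; check Q = 7.6020e-04
Then remove 1.0000e-04 M of X.
Step 2:
                  C         X
  Initial    0.6787 2.5014e-04
  Change  -1.9959e-04 9.9794e-05
  Equil      0.6785 3.4994e-04
  solve Keq expr → x = 9.9794e-05; check Q = 7.6020e-04
Then remove 0.1312 M of C.
Step 3:
                  C         X
  Initial    0.5473 3.4994e-04
  Change  2.4410e-04 -1.2205e-04
  Equil      0.5475 2.2789e-04
  solve Keq expr → x = -1.2205e-04; check Q = 7.6020e-04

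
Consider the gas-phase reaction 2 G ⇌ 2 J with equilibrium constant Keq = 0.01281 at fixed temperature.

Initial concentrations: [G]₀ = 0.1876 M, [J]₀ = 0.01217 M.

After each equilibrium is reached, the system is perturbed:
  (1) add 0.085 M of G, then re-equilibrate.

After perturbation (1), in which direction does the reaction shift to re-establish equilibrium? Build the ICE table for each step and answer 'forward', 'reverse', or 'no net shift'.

Direction: forward

Q₀ = 0.004208 vs Keq = 0.01281 ⇒ Q<K, forward
Step 1:
                  G         J
  I          0.1876   0.01217
  C       -0.008141  0.008141
  E          0.1795   0.02031
  solve Keq expr → x = 0.004071; check Q = 0.01281
Then add 0.085 M of G.
Step 2:
                  G         J
  I          0.2645   0.02031
  C       -0.008642  0.008642
  E          0.2558   0.02895
  solve Keq expr → x = 0.004321; check Q = 0.01281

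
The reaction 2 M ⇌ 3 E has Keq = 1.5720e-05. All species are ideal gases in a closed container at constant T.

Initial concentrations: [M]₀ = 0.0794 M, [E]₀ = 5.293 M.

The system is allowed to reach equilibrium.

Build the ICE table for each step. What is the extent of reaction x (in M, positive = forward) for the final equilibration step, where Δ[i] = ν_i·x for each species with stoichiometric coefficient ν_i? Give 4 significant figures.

x = -1.745 M

Q₀ = 2.3521e+04 vs Keq = 1.5720e-05 ⇒ Q>K, reverse
Step 1:
                  M         E
  Initial    0.0794     5.293
  Change       3.49    -5.234
  Equil       3.569    0.0585
  solve Keq expr → x = -1.745; check Q = 1.5720e-05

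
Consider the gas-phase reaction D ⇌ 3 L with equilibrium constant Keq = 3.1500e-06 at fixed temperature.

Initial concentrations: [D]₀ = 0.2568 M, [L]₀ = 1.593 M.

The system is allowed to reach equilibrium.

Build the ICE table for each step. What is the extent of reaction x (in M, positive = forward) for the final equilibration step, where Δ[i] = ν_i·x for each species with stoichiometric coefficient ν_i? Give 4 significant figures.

x = -0.5265 M

Q₀ = 15.74 vs Keq = 3.1500e-06 ⇒ Q>K, reverse
Step 1:
                   D          L
  init        0.2568      1.593
  Δ           0.5265     -1.579
  eq          0.7833    0.01351
  solve Keq expr → x = -0.5265; check Q = 3.1500e-06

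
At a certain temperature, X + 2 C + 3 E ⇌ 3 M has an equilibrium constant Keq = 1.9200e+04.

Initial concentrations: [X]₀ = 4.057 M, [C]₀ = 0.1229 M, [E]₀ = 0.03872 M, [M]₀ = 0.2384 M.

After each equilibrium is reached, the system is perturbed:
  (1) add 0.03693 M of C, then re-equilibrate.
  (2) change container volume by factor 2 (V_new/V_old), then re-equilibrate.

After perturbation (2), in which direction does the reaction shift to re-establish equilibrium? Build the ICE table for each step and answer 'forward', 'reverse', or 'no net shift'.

Q₀ = 3809 vs Keq = 1.9200e+04 ⇒ Q<K, forward
Step 1:
                   X          C          E          M
  init         4.057     0.1229    0.03872     0.2384
  Δ         -0.00453   -0.00906   -0.01359    0.01359
  eq           4.052     0.1138    0.02513      0.252
  solve Keq expr → x = 0.00453; check Q = 1.9200e+04
Then add 0.03693 M of C.
Step 2:
                   X          C          E          M
  init         4.052     0.1508    0.02513      0.252
  Δ        -0.001248  -0.002496  -0.003744   0.003744
  eq           4.051     0.1483    0.02139     0.2557
  solve Keq expr → x = 0.001248; check Q = 1.9200e+04
Then change container volume by factor 2 (V_new/V_old).
Step 3:
                   X          C          E          M
  init         2.026    0.07414    0.01069     0.1279
  Δ         0.002782   0.005564   0.008347  -0.008347
  eq           2.028     0.0797    0.01904     0.1195
  solve Keq expr → x = -0.002782; check Q = 1.9200e+04

Direction: reverse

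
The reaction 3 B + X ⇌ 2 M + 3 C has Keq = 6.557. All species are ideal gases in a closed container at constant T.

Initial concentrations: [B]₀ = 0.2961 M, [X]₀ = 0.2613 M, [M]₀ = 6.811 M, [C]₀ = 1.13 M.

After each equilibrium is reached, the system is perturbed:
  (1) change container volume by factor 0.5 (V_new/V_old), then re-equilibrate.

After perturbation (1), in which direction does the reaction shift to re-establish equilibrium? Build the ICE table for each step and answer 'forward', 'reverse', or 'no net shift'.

Direction: reverse

Q₀ = 9867 vs Keq = 6.557 ⇒ Q>K, reverse
Step 1:
                    B           X           M           C
  init         0.2961      0.2613       6.811        1.13
  Δ            0.6998      0.2333     -0.4666     -0.6998
  eq           0.9959      0.4946       6.344      0.4302
  solve Keq expr → x = -0.2333; check Q = 6.557
Then change container volume by factor 0.5 (V_new/V_old).
Step 2:
                    B           X           M           C
  init          1.992      0.9892       12.69      0.8603
  Δ            0.1225     0.04083    -0.08166     -0.1225
  eq            2.114        1.03       12.61      0.7378
  solve Keq expr → x = -0.04083; check Q = 6.557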